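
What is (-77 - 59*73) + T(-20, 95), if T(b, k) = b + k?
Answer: -4309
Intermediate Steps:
(-77 - 59*73) + T(-20, 95) = (-77 - 59*73) + (-20 + 95) = (-77 - 4307) + 75 = -4384 + 75 = -4309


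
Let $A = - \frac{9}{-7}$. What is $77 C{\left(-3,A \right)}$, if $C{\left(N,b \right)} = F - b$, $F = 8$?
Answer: $517$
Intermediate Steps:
$A = \frac{9}{7}$ ($A = \left(-9\right) \left(- \frac{1}{7}\right) = \frac{9}{7} \approx 1.2857$)
$C{\left(N,b \right)} = 8 - b$
$77 C{\left(-3,A \right)} = 77 \left(8 - \frac{9}{7}\right) = 77 \cdot \frac{47}{7} = 517$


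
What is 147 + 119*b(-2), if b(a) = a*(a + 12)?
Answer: -2233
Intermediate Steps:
b(a) = a*(12 + a)
147 + 119*b(-2) = 147 + 119*(-2*(12 - 2)) = 147 + 119*(-2*10) = 147 + 119*(-20) = 147 - 2380 = -2233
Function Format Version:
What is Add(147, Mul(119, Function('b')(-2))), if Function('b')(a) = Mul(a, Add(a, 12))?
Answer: -2233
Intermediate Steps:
Function('b')(a) = Mul(a, Add(12, a))
Add(147, Mul(119, Function('b')(-2))) = Add(147, Mul(119, Mul(-2, Add(12, -2)))) = Add(147, Mul(119, Mul(-2, 10))) = Add(147, Mul(119, -20)) = Add(147, -2380) = -2233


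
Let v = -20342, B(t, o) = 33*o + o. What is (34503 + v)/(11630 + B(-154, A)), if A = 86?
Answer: 14161/14554 ≈ 0.97300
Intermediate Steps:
B(t, o) = 34*o
(34503 + v)/(11630 + B(-154, A)) = (34503 - 20342)/(11630 + 34*86) = 14161/(11630 + 2924) = 14161/14554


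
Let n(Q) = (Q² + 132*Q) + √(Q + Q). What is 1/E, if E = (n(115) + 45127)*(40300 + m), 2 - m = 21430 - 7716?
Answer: 18383/35940028515718 - √230/143760114062872 ≈ 5.1139e-10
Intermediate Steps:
n(Q) = Q² + 132*Q + √2*√Q (n(Q) = (Q² + 132*Q) + √(2*Q) = (Q² + 132*Q) + √2*√Q = Q² + 132*Q + √2*√Q)
m = -13712 (m = 2 - (21430 - 7716) = 2 - 1*13714 = 2 - 13714 = -13712)
E = 1955068816 + 26588*√230 (E = ((115² + 132*115 + √2*√115) + 45127)*(40300 - 13712) = ((13225 + 15180 + √230) + 45127)*26588 = ((28405 + √230) + 45127)*26588 = (73532 + √230)*26588 = 1955068816 + 26588*√230 ≈ 1.9555e+9)
1/E = 1/(1955068816 + 26588*√230)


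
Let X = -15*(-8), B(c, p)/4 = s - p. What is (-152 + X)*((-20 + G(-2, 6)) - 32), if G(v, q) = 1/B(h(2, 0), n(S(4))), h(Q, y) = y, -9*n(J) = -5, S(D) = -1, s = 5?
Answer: 8311/5 ≈ 1662.2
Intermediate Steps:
n(J) = 5/9 (n(J) = -1/9*(-5) = 5/9)
B(c, p) = 20 - 4*p (B(c, p) = 4*(5 - p) = 20 - 4*p)
G(v, q) = 9/160 (G(v, q) = 1/(20 - 4*5/9) = 1/(20 - 20/9) = 1/(160/9) = 9/160)
X = 120
(-152 + X)*((-20 + G(-2, 6)) - 32) = (-152 + 120)*((-20 + 9/160) - 32) = -32*(-3191/160 - 32) = -32*(-8311/160) = 8311/5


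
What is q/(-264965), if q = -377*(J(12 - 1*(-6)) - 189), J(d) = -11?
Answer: -15080/52993 ≈ -0.28457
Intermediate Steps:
q = 75400 (q = -377*(-11 - 189) = -377*(-200) = 75400)
q/(-264965) = 75400/(-264965) = 75400*(-1/264965) = -15080/52993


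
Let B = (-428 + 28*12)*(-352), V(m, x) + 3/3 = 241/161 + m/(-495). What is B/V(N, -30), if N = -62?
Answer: 1290421440/24791 ≈ 52052.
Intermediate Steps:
V(m, x) = 80/161 - m/495 (V(m, x) = -1 + (241/161 + m/(-495)) = -1 + (241*(1/161) + m*(-1/495)) = -1 + (241/161 - m/495) = 80/161 - m/495)
B = 32384 (B = (-428 + 336)*(-352) = -92*(-352) = 32384)
B/V(N, -30) = 32384/(80/161 - 1/495*(-62)) = 32384/(80/161 + 62/495) = 32384/(49582/79695) = 32384*(79695/49582) = 1290421440/24791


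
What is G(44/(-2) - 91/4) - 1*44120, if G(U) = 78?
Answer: -44042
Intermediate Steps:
G(44/(-2) - 91/4) - 1*44120 = 78 - 1*44120 = 78 - 44120 = -44042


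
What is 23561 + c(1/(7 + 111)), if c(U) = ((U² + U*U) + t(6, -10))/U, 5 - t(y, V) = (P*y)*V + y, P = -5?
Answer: -705462/59 ≈ -11957.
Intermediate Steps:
t(y, V) = 5 - y + 5*V*y (t(y, V) = 5 - ((-5*y)*V + y) = 5 - (-5*V*y + y) = 5 - (y - 5*V*y) = 5 + (-y + 5*V*y) = 5 - y + 5*V*y)
c(U) = (-301 + 2*U²)/U (c(U) = ((U² + U*U) + (5 - 1*6 + 5*(-10)*6))/U = ((U² + U²) + (5 - 6 - 300))/U = (2*U² - 301)/U = (-301 + 2*U²)/U)
23561 + c(1/(7 + 111)) = 23561 + (-301/(1/(7 + 111)) + 2/(7 + 111)) = 23561 + (-301/(1/118) + 2/118) = 23561 + (-301/1/118 + 2*(1/118)) = 23561 + (-301*118 + 1/59) = 23561 + (-35518 + 1/59) = 23561 - 2095561/59 = -705462/59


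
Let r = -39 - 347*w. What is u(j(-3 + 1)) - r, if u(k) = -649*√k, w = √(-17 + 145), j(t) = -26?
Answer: 39 + 2776*√2 - 649*I*√26 ≈ 3964.9 - 3309.3*I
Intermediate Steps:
w = 8*√2 (w = √128 = 8*√2 ≈ 11.314)
r = -39 - 2776*√2 ≈ -3964.9
u(j(-3 + 1)) - r = -649*I*√26 - (-39 - 2776*√2) = -649*I*√26 + (39 + 2776*√2) = 39 + 2776*√2 - 649*I*√26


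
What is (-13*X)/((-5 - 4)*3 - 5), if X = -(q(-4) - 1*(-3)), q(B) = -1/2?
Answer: -65/64 ≈ -1.0156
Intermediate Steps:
q(B) = -½ (q(B) = -1*½ = -½)
X = -5/2 (X = -(-½ - 1*(-3)) = -(-½ + 3) = -1*5/2 = -5/2 ≈ -2.5000)
(-13*X)/((-5 - 4)*3 - 5) = (-13*(-5/2))/((-5 - 4)*3 - 5) = 65/(2*(-9*3 - 5)) = 65/(2*(-27 - 5)) = (65/2)/(-32) = (65/2)*(-1/32) = -65/64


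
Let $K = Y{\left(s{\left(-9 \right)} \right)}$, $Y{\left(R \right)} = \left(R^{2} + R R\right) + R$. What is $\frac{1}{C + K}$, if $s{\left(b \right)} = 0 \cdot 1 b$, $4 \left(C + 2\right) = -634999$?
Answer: $- \frac{4}{635007} \approx -6.2991 \cdot 10^{-6}$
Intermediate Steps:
$C = - \frac{635007}{4}$ ($C = -2 + \frac{1}{4} \left(-634999\right) = -2 - \frac{634999}{4} = - \frac{635007}{4} \approx -1.5875 \cdot 10^{5}$)
$s{\left(b \right)} = 0$ ($s{\left(b \right)} = 0 b = 0$)
$Y{\left(R \right)} = R + 2 R^{2}$ ($Y{\left(R \right)} = \left(R^{2} + R^{2}\right) + R = 2 R^{2} + R = R + 2 R^{2}$)
$K = 0$ ($K = 0 \left(1 + 2 \cdot 0\right) = 0 \left(1 + 0\right) = 0 \cdot 1 = 0$)
$\frac{1}{C + K} = \frac{1}{- \frac{635007}{4} + 0} = \frac{1}{- \frac{635007}{4}} = - \frac{4}{635007}$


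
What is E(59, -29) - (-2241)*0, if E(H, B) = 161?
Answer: 161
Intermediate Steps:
E(59, -29) - (-2241)*0 = 161 - (-2241)*0 = 161 - 1*0 = 161 + 0 = 161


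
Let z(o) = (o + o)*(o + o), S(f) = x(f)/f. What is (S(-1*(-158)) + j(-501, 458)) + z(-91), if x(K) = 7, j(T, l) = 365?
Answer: 5291269/158 ≈ 33489.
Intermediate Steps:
S(f) = 7/f
z(o) = 4*o² (z(o) = (2*o)*(2*o) = 4*o²)
(S(-1*(-158)) + j(-501, 458)) + z(-91) = (7/((-1*(-158))) + 365) + 4*(-91)² = (7/158 + 365) + 4*8281 = (7*(1/158) + 365) + 33124 = (7/158 + 365) + 33124 = 57677/158 + 33124 = 5291269/158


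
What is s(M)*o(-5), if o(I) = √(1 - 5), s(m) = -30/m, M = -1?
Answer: 60*I ≈ 60.0*I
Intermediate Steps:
o(I) = 2*I (o(I) = √(-4) = 2*I)
s(M)*o(-5) = (-30/(-1))*(2*I) = (-30*(-1))*(2*I) = 30*(2*I) = 60*I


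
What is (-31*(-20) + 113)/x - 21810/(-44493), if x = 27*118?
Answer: 34033343/47251566 ≈ 0.72026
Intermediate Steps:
x = 3186
(-31*(-20) + 113)/x - 21810/(-44493) = (-31*(-20) + 113)/3186 - 21810/(-44493) = (620 + 113)*(1/3186) - 21810*(-1/44493) = 733*(1/3186) + 7270/14831 = 733/3186 + 7270/14831 = 34033343/47251566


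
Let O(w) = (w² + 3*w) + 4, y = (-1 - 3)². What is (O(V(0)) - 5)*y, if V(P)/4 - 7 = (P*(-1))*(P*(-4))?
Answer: 13872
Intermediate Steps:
y = 16 (y = (-4)² = 16)
V(P) = 28 + 16*P² (V(P) = 28 + 4*((P*(-1))*(P*(-4))) = 28 + 4*((-P)*(-4*P)) = 28 + 4*(4*P²) = 28 + 16*P²)
O(w) = 4 + w² + 3*w
(O(V(0)) - 5)*y = ((4 + (28 + 16*0²)² + 3*(28 + 16*0²)) - 5)*16 = ((4 + (28 + 16*0)² + 3*(28 + 16*0)) - 5)*16 = ((4 + (28 + 0)² + 3*(28 + 0)) - 5)*16 = ((4 + 28² + 3*28) - 5)*16 = ((4 + 784 + 84) - 5)*16 = (872 - 5)*16 = 867*16 = 13872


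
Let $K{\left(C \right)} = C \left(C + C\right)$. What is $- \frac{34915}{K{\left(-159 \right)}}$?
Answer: $- \frac{34915}{50562} \approx -0.69054$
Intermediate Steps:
$K{\left(C \right)} = 2 C^{2}$ ($K{\left(C \right)} = C 2 C = 2 C^{2}$)
$- \frac{34915}{K{\left(-159 \right)}} = - \frac{34915}{2 \left(-159\right)^{2}} = - \frac{34915}{2 \cdot 25281} = - \frac{34915}{50562}$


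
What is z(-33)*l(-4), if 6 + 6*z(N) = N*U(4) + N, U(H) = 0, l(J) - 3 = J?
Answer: 13/2 ≈ 6.5000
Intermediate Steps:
l(J) = 3 + J
z(N) = -1 + N/6 (z(N) = -1 + (N*0 + N)/6 = -1 + (0 + N)/6 = -1 + N/6)
z(-33)*l(-4) = (-1 + (1/6)*(-33))*(3 - 4) = (-1 - 11/2)*(-1) = -13/2*(-1) = 13/2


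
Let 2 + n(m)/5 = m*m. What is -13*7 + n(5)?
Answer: 24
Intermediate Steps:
n(m) = -10 + 5*m**2 (n(m) = -10 + 5*(m*m) = -10 + 5*m**2)
-13*7 + n(5) = -13*7 + (-10 + 5*5**2) = -91 + (-10 + 5*25) = -91 + (-10 + 125) = -91 + 115 = 24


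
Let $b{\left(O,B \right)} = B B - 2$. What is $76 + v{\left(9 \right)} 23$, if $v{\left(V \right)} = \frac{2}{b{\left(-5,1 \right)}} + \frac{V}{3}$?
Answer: $99$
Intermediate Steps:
$b{\left(O,B \right)} = -2 + B^{2}$ ($b{\left(O,B \right)} = B^{2} - 2 = -2 + B^{2}$)
$v{\left(V \right)} = -2 + \frac{V}{3}$ ($v{\left(V \right)} = \frac{2}{-2 + 1^{2}} + \frac{V}{3} = \frac{2}{-2 + 1} + V \frac{1}{3} = \frac{2}{-1} + \frac{V}{3} = 2 \left(-1\right) + \frac{V}{3} = -2 + \frac{V}{3}$)
$76 + v{\left(9 \right)} 23 = 76 + \left(-2 + \frac{1}{3} \cdot 9\right) 23 = 76 + \left(-2 + 3\right) 23 = 76 + 1 \cdot 23 = 76 + 23 = 99$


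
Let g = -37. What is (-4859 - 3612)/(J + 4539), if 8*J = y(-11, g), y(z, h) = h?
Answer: -67768/36275 ≈ -1.8682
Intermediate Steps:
J = -37/8 (J = (1/8)*(-37) = -37/8 ≈ -4.6250)
(-4859 - 3612)/(J + 4539) = (-4859 - 3612)/(-37/8 + 4539) = -8471/36275/8 = -8471*8/36275 = -67768/36275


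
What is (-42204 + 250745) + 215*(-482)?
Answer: 104911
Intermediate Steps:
(-42204 + 250745) + 215*(-482) = 208541 - 103630 = 104911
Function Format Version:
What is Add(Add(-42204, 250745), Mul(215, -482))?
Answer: 104911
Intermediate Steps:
Add(Add(-42204, 250745), Mul(215, -482)) = Add(208541, -103630) = 104911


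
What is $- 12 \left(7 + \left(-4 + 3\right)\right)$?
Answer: $-72$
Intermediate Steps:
$- 12 \left(7 + \left(-4 + 3\right)\right) = - 12 \left(7 - 1\right) = \left(-12\right) 6 = -72$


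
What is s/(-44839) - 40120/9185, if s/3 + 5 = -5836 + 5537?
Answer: -358112792/82369243 ≈ -4.3476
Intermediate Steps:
s = -912 (s = -15 + 3*(-5836 + 5537) = -15 + 3*(-299) = -15 - 897 = -912)
s/(-44839) - 40120/9185 = -912/(-44839) - 40120/9185 = -912*(-1/44839) - 40120*1/9185 = 912/44839 - 8024/1837 = -358112792/82369243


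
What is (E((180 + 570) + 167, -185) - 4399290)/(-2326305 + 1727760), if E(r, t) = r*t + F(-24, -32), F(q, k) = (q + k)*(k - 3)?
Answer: 304465/39903 ≈ 7.6301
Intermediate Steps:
F(q, k) = (-3 + k)*(k + q) (F(q, k) = (k + q)*(-3 + k) = (-3 + k)*(k + q))
E(r, t) = 1960 + r*t (E(r, t) = r*t + ((-32)**2 - 3*(-32) - 3*(-24) - 32*(-24)) = r*t + (1024 + 96 + 72 + 768) = r*t + 1960 = 1960 + r*t)
(E((180 + 570) + 167, -185) - 4399290)/(-2326305 + 1727760) = ((1960 + ((180 + 570) + 167)*(-185)) - 4399290)/(-2326305 + 1727760) = ((1960 + (750 + 167)*(-185)) - 4399290)/(-598545) = ((1960 + 917*(-185)) - 4399290)*(-1/598545) = ((1960 - 169645) - 4399290)*(-1/598545) = (-167685 - 4399290)*(-1/598545) = -4566975*(-1/598545) = 304465/39903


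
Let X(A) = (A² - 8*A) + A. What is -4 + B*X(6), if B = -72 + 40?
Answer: 188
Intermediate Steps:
B = -32
X(A) = A² - 7*A
-4 + B*X(6) = -4 - 192*(-7 + 6) = -4 - 192*(-1) = -4 - 32*(-6) = -4 + 192 = 188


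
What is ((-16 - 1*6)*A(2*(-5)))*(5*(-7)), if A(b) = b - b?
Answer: 0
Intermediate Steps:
A(b) = 0
((-16 - 1*6)*A(2*(-5)))*(5*(-7)) = ((-16 - 1*6)*0)*(5*(-7)) = ((-16 - 6)*0)*(-35) = -22*0*(-35) = 0*(-35) = 0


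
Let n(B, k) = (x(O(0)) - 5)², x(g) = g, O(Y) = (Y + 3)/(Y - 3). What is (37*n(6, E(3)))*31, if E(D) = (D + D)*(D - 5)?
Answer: 41292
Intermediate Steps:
O(Y) = (3 + Y)/(-3 + Y)
E(D) = 2*D*(-5 + D) (E(D) = (2*D)*(-5 + D) = 2*D*(-5 + D))
n(B, k) = 36 (n(B, k) = ((3 + 0)/(-3 + 0) - 5)² = (3/(-3) - 5)² = (-⅓*3 - 5)² = (-1 - 5)² = (-6)² = 36)
(37*n(6, E(3)))*31 = (37*36)*31 = 1332*31 = 41292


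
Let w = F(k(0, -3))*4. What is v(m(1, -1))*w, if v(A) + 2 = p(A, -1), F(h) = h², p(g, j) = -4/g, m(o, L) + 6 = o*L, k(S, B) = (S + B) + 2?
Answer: -40/7 ≈ -5.7143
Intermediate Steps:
k(S, B) = 2 + B + S (k(S, B) = (B + S) + 2 = 2 + B + S)
m(o, L) = -6 + L*o (m(o, L) = -6 + o*L = -6 + L*o)
v(A) = -2 - 4/A
w = 4 (w = (2 - 3 + 0)²*4 = (-1)²*4 = 1*4 = 4)
v(m(1, -1))*w = (-2 - 4/(-6 - 1*1))*4 = (-2 - 4/(-6 - 1))*4 = (-2 - 4/(-7))*4 = (-2 - 4*(-⅐))*4 = (-2 + 4/7)*4 = -10/7*4 = -40/7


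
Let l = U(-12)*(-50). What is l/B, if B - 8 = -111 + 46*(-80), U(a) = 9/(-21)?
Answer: -50/8827 ≈ -0.0056644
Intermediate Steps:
U(a) = -3/7 (U(a) = 9*(-1/21) = -3/7)
l = 150/7 (l = -3/7*(-50) = 150/7 ≈ 21.429)
B = -3783 (B = 8 + (-111 + 46*(-80)) = 8 + (-111 - 3680) = 8 - 3791 = -3783)
l/B = (150/7)/(-3783) = (150/7)*(-1/3783) = -50/8827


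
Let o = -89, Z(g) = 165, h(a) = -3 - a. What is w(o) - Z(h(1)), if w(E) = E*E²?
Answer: -705134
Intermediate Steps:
w(E) = E³
w(o) - Z(h(1)) = (-89)³ - 1*165 = -704969 - 165 = -705134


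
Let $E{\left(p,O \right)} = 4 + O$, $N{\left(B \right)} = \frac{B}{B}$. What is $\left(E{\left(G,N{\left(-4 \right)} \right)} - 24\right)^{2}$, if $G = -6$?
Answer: $361$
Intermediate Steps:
$N{\left(B \right)} = 1$
$\left(E{\left(G,N{\left(-4 \right)} \right)} - 24\right)^{2} = \left(\left(4 + 1\right) - 24\right)^{2} = \left(5 - 24\right)^{2} = \left(-19\right)^{2} = 361$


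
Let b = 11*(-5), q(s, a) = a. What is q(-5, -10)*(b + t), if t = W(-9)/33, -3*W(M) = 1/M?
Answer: 490040/891 ≈ 549.99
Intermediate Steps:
W(M) = -1/(3*M)
b = -55
t = 1/891 (t = -1/3/(-9)/33 = -1/3*(-1/9)*(1/33) = (1/27)*(1/33) = 1/891 ≈ 0.0011223)
q(-5, -10)*(b + t) = -10*(-55 + 1/891) = -10*(-49004/891) = 490040/891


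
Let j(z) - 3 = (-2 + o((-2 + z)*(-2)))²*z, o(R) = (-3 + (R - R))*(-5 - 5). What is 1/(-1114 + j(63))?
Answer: 1/48281 ≈ 2.0712e-5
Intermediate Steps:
o(R) = 30 (o(R) = (-3 + 0)*(-10) = -3*(-10) = 30)
j(z) = 3 + 784*z (j(z) = 3 + (-2 + 30)²*z = 3 + 28²*z = 3 + 784*z)
1/(-1114 + j(63)) = 1/(-1114 + (3 + 784*63)) = 1/(-1114 + (3 + 49392)) = 1/(-1114 + 49395) = 1/48281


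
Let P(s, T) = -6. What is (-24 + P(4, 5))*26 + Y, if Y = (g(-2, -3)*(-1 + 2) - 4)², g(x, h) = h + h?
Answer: -680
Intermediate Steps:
g(x, h) = 2*h
Y = 100 (Y = ((2*(-3))*(-1 + 2) - 4)² = (-6*1 - 4)² = (-6 - 4)² = (-10)² = 100)
(-24 + P(4, 5))*26 + Y = (-24 - 6)*26 + 100 = -30*26 + 100 = -780 + 100 = -680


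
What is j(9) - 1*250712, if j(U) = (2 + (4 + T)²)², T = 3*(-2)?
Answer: -250676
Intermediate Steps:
T = -6
j(U) = 36 (j(U) = (2 + (4 - 6)²)² = (2 + (-2)²)² = (2 + 4)² = 6² = 36)
j(9) - 1*250712 = 36 - 1*250712 = 36 - 250712 = -250676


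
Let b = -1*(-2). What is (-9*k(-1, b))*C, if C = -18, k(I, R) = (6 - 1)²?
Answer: 4050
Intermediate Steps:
b = 2
k(I, R) = 25 (k(I, R) = 5² = 25)
(-9*k(-1, b))*C = -9*25*(-18) = -225*(-18) = 4050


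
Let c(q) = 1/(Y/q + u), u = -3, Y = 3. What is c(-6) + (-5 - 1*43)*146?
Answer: -49058/7 ≈ -7008.3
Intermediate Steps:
c(q) = 1/(-3 + 3/q) (c(q) = 1/(3/q - 3) = 1/(-3 + 3/q))
c(-6) + (-5 - 1*43)*146 = (1/3)*(-6)/(1 - 1*(-6)) + (-5 - 1*43)*146 = (1/3)*(-6)/(1 + 6) + (-5 - 43)*146 = (1/3)*(-6)/7 - 48*146 = (1/3)*(-6)*(1/7) - 7008 = -2/7 - 7008 = -49058/7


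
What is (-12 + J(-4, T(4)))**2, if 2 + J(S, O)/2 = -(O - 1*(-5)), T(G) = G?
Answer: 1156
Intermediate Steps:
J(S, O) = -14 - 2*O (J(S, O) = -4 + 2*(-(O - 1*(-5))) = -4 + 2*(-(O + 5)) = -4 + 2*(-(5 + O)) = -4 + 2*(-5 - O) = -4 + (-10 - 2*O) = -14 - 2*O)
(-12 + J(-4, T(4)))**2 = (-12 + (-14 - 2*4))**2 = (-12 + (-14 - 8))**2 = (-12 - 22)**2 = (-34)**2 = 1156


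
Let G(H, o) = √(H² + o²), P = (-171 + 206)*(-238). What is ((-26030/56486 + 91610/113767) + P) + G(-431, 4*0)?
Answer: -25379339124794/3213121381 ≈ -7898.7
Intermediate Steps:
P = -8330 (P = 35*(-238) = -8330)
((-26030/56486 + 91610/113767) + P) + G(-431, 4*0) = ((-26030/56486 + 91610/113767) - 8330) + √((-431)² + (4*0)²) = ((-26030*1/56486 + 91610*(1/113767)) - 8330) + √(185761 + 0²) = ((-13015/28243 + 91610/113767) - 8330) + √(185761 + 0) = (1106663725/3213121381 - 8330) + √185761 = -26764194440005/3213121381 + 431 = -25379339124794/3213121381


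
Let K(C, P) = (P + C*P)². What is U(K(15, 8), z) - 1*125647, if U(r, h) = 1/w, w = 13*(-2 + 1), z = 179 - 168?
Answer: -1633412/13 ≈ -1.2565e+5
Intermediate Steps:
z = 11
w = -13 (w = 13*(-1) = -13)
U(r, h) = -1/13 (U(r, h) = 1/(-13) = -1/13)
U(K(15, 8), z) - 1*125647 = -1/13 - 1*125647 = -1/13 - 125647 = -1633412/13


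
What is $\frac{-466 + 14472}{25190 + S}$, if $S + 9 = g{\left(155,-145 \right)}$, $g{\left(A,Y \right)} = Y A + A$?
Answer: $\frac{14006}{2861} \approx 4.8955$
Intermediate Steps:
$g{\left(A,Y \right)} = A + A Y$ ($g{\left(A,Y \right)} = A Y + A = A + A Y$)
$S = -22329$ ($S = -9 + 155 \left(1 - 145\right) = -9 + 155 \left(-144\right) = -9 - 22320 = -22329$)
$\frac{-466 + 14472}{25190 + S} = \frac{-466 + 14472}{25190 - 22329} = \frac{14006}{2861}$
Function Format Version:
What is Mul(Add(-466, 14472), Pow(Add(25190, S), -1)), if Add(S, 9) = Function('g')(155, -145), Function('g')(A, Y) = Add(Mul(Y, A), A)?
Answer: Rational(14006, 2861) ≈ 4.8955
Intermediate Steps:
Function('g')(A, Y) = Add(A, Mul(A, Y)) (Function('g')(A, Y) = Add(Mul(A, Y), A) = Add(A, Mul(A, Y)))
S = -22329 (S = Add(-9, Mul(155, Add(1, -145))) = Add(-9, Mul(155, -144)) = Add(-9, -22320) = -22329)
Mul(Add(-466, 14472), Pow(Add(25190, S), -1)) = Mul(Add(-466, 14472), Pow(Add(25190, -22329), -1)) = Mul(14006, Pow(2861, -1)) = Mul(14006, Rational(1, 2861)) = Rational(14006, 2861)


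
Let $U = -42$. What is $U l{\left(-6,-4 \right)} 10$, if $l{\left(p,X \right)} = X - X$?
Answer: $0$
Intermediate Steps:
$l{\left(p,X \right)} = 0$
$U l{\left(-6,-4 \right)} 10 = \left(-42\right) 0 \cdot 10 = 0 \cdot 10 = 0$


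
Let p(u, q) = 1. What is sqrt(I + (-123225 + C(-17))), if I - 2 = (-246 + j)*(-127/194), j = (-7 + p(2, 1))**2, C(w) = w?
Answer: I*sqrt(1158271665)/97 ≈ 350.86*I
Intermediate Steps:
j = 36 (j = (-7 + 1)**2 = (-6)**2 = 36)
I = 13529/97 (I = 2 + (-246 + 36)*(-127/194) = 2 - (-26670)/194 = 2 - 210*(-127/194) = 2 + 13335/97 = 13529/97 ≈ 139.47)
sqrt(I + (-123225 + C(-17))) = sqrt(13529/97 + (-123225 - 17)) = sqrt(13529/97 - 123242) = sqrt(-11940945/97) = I*sqrt(1158271665)/97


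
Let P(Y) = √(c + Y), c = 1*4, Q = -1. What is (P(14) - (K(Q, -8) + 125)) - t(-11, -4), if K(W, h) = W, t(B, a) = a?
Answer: -120 + 3*√2 ≈ -115.76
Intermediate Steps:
c = 4
P(Y) = √(4 + Y)
(P(14) - (K(Q, -8) + 125)) - t(-11, -4) = (√(4 + 14) - (-1 + 125)) - 1*(-4) = (√18 - 1*124) + 4 = (3*√2 - 124) + 4 = (-124 + 3*√2) + 4 = -120 + 3*√2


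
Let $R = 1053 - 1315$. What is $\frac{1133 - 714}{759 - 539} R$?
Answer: $- \frac{54889}{110} \approx -498.99$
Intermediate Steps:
$R = -262$
$\frac{1133 - 714}{759 - 539} R = \frac{1133 - 714}{759 - 539} \left(-262\right) = \frac{419}{220} \left(-262\right) = - \frac{54889}{110}$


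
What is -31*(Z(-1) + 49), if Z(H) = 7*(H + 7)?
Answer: -2821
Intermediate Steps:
Z(H) = 49 + 7*H (Z(H) = 7*(7 + H) = 49 + 7*H)
-31*(Z(-1) + 49) = -31*((49 + 7*(-1)) + 49) = -31*((49 - 7) + 49) = -31*(42 + 49) = -31*91 = -2821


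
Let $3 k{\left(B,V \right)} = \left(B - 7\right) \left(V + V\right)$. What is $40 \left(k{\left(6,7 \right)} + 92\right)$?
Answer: $\frac{10480}{3} \approx 3493.3$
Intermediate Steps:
$k{\left(B,V \right)} = \frac{2 V \left(-7 + B\right)}{3}$ ($k{\left(B,V \right)} = \frac{\left(B - 7\right) \left(V + V\right)}{3} = \frac{\left(-7 + B\right) 2 V}{3} = \frac{2 V \left(-7 + B\right)}{3}$)
$40 \left(k{\left(6,7 \right)} + 92\right) = 40 \left(\frac{2}{3} \cdot 7 \left(-7 + 6\right) + 92\right) = 40 \left(\frac{2}{3} \cdot 7 \left(-1\right) + 92\right) = 40 \left(- \frac{14}{3} + 92\right) = 40 \cdot \frac{262}{3} = \frac{10480}{3}$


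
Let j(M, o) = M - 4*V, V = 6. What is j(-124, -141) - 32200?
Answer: -32348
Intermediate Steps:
j(M, o) = -24 + M (j(M, o) = M - 4*6 = M - 24 = -24 + M)
j(-124, -141) - 32200 = (-24 - 124) - 32200 = -148 - 32200 = -32348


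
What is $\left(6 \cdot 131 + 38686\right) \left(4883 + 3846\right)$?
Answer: $344551088$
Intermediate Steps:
$\left(6 \cdot 131 + 38686\right) \left(4883 + 3846\right) = \left(786 + 38686\right) 8729 = 39472 \cdot 8729 = 344551088$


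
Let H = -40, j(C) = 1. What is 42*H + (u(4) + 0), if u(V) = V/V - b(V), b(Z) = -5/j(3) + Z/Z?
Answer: -1675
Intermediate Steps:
b(Z) = -4 (b(Z) = -5/1 + Z/Z = -5*1 + 1 = -5 + 1 = -4)
u(V) = 5 (u(V) = V/V - 1*(-4) = 1 + 4 = 5)
42*H + (u(4) + 0) = 42*(-40) + (5 + 0) = -1680 + 5 = -1675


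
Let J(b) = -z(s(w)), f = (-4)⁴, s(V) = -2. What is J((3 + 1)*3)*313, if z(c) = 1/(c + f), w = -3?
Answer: -313/254 ≈ -1.2323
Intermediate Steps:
f = 256
z(c) = 1/(256 + c) (z(c) = 1/(c + 256) = 1/(256 + c))
J(b) = -1/254 (J(b) = -1/(256 - 2) = -1/254)
J((3 + 1)*3)*313 = -1/254*313 = -313/254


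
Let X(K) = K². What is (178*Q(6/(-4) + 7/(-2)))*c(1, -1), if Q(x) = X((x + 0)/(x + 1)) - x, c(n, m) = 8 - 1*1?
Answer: 65415/8 ≈ 8176.9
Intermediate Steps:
c(n, m) = 7 (c(n, m) = 8 - 1 = 7)
Q(x) = -x + x²/(1 + x)² (Q(x) = ((x + 0)/(x + 1))² - x = (x/(1 + x))² - x = x²/(1 + x)² - x = -x + x²/(1 + x)²)
(178*Q(6/(-4) + 7/(-2)))*c(1, -1) = (178*(-(6/(-4) + 7/(-2)) + (6/(-4) + 7/(-2))²/(1 + (6/(-4) + 7/(-2)))²))*7 = (178*(-(6*(-¼) + 7*(-½)) + (6*(-¼) + 7*(-½))²/(1 + (6*(-¼) + 7*(-½)))²))*7 = (178*(-(-3/2 - 7/2) + (-3/2 - 7/2)²/(1 + (-3/2 - 7/2))²))*7 = (178*(-1*(-5) + (-5)²/(1 - 5)²))*7 = (178*(5 + 25/(-4)²))*7 = (178*(5 + 25*(1/16)))*7 = (178*(5 + 25/16))*7 = (178*(105/16))*7 = (9345/8)*7 = 65415/8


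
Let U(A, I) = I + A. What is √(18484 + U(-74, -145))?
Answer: √18265 ≈ 135.15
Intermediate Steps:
U(A, I) = A + I
√(18484 + U(-74, -145)) = √(18484 + (-74 - 145)) = √(18484 - 219) = √18265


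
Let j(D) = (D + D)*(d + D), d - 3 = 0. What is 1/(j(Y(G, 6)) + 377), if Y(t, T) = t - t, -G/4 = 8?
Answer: 1/377 ≈ 0.0026525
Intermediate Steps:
d = 3 (d = 3 + 0 = 3)
G = -32 (G = -4*8 = -32)
Y(t, T) = 0
j(D) = 2*D*(3 + D) (j(D) = (D + D)*(3 + D) = (2*D)*(3 + D) = 2*D*(3 + D))
1/(j(Y(G, 6)) + 377) = 1/(2*0*(3 + 0) + 377) = 1/(2*0*3 + 377) = 1/(0 + 377) = 1/377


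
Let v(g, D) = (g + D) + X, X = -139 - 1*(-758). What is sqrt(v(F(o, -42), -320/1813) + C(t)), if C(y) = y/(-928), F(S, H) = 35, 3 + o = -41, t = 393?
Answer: sqrt(2359144984102)/60088 ≈ 25.562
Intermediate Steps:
X = 619 (X = -139 + 758 = 619)
o = -44 (o = -3 - 41 = -44)
C(y) = -y/928 (C(y) = y*(-1/928) = -y/928)
v(g, D) = 619 + D + g (v(g, D) = (g + D) + 619 = (D + g) + 619 = 619 + D + g)
sqrt(v(F(o, -42), -320/1813) + C(t)) = sqrt((619 - 320/1813 + 35) - 1/928*393) = sqrt((619 - 320*1/1813 + 35) - 393/928) = sqrt((619 - 320/1813 + 35) - 393/928) = sqrt(1185382/1813 - 393/928) = sqrt(1099321987/1682464) = sqrt(2359144984102)/60088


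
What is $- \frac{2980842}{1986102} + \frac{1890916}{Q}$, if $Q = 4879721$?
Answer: $- \frac{1798354209275}{1615270606257} \approx -1.1133$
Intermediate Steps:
$- \frac{2980842}{1986102} + \frac{1890916}{Q} = - \frac{2980842}{1986102} + \frac{1890916}{4879721} = \left(-2980842\right) \frac{1}{1986102} + 1890916 \cdot \frac{1}{4879721} = - \frac{496807}{331017} + \frac{1890916}{4879721} = - \frac{1798354209275}{1615270606257}$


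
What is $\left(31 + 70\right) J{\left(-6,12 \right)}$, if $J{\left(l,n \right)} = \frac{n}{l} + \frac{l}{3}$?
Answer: $-404$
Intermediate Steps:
$J{\left(l,n \right)} = \frac{l}{3} + \frac{n}{l}$ ($J{\left(l,n \right)} = \frac{n}{l} + l \frac{1}{3} = \frac{n}{l} + \frac{l}{3} = \frac{l}{3} + \frac{n}{l}$)
$\left(31 + 70\right) J{\left(-6,12 \right)} = \left(31 + 70\right) \left(\frac{1}{3} \left(-6\right) + \frac{12}{-6}\right) = 101 \left(-2 + 12 \left(- \frac{1}{6}\right)\right) = 101 \left(-2 - 2\right) = 101 \left(-4\right) = -404$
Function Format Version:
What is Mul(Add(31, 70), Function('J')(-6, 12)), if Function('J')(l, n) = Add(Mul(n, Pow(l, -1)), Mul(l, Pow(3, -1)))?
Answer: -404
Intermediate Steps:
Function('J')(l, n) = Add(Mul(Rational(1, 3), l), Mul(n, Pow(l, -1))) (Function('J')(l, n) = Add(Mul(n, Pow(l, -1)), Mul(l, Rational(1, 3))) = Add(Mul(n, Pow(l, -1)), Mul(Rational(1, 3), l)) = Add(Mul(Rational(1, 3), l), Mul(n, Pow(l, -1))))
Mul(Add(31, 70), Function('J')(-6, 12)) = Mul(Add(31, 70), Add(Mul(Rational(1, 3), -6), Mul(12, Pow(-6, -1)))) = Mul(101, Add(-2, Mul(12, Rational(-1, 6)))) = Mul(101, Add(-2, -2)) = Mul(101, -4) = -404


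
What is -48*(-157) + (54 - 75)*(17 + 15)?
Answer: 6864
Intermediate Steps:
-48*(-157) + (54 - 75)*(17 + 15) = 7536 - 21*32 = 7536 - 672 = 6864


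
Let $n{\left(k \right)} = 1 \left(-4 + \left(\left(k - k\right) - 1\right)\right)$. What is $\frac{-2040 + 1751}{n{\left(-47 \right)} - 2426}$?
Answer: $\frac{17}{143} \approx 0.11888$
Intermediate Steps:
$n{\left(k \right)} = -5$ ($n{\left(k \right)} = 1 \left(-4 + \left(0 - 1\right)\right) = 1 \left(-4 - 1\right) = 1 \left(-5\right) = -5$)
$\frac{-2040 + 1751}{n{\left(-47 \right)} - 2426} = \frac{-2040 + 1751}{-5 - 2426} = - \frac{289}{-5 - 2426} = - \frac{289}{-2431} = \left(-289\right) \left(- \frac{1}{2431}\right) = \frac{17}{143}$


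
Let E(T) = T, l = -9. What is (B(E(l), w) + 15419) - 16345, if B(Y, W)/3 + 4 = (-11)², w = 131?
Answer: -575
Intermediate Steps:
B(Y, W) = 351 (B(Y, W) = -12 + 3*(-11)² = -12 + 3*121 = -12 + 363 = 351)
(B(E(l), w) + 15419) - 16345 = (351 + 15419) - 16345 = 15770 - 16345 = -575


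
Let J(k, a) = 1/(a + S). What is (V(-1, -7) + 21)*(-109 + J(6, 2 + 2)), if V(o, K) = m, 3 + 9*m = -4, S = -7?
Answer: -59696/27 ≈ -2211.0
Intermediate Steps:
m = -7/9 (m = -⅓ + (⅑)*(-4) = -⅓ - 4/9 = -7/9 ≈ -0.77778)
V(o, K) = -7/9
J(k, a) = 1/(-7 + a) (J(k, a) = 1/(a - 7) = 1/(-7 + a))
(V(-1, -7) + 21)*(-109 + J(6, 2 + 2)) = (-7/9 + 21)*(-109 + 1/(-7 + (2 + 2))) = 182*(-109 + 1/(-7 + 4))/9 = 182*(-109 + 1/(-3))/9 = 182*(-109 - ⅓)/9 = (182/9)*(-328/3) = -59696/27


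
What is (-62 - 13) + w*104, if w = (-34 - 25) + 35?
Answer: -2571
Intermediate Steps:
w = -24 (w = -59 + 35 = -24)
(-62 - 13) + w*104 = (-62 - 13) - 24*104 = -75 - 2496 = -2571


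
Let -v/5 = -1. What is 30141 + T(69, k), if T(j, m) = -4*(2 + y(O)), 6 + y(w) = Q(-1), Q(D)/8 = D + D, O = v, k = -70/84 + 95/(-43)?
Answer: 30221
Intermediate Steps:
v = 5 (v = -5*(-1) = 5)
k = -785/258 (k = -70*1/84 + 95*(-1/43) = -⅚ - 95/43 = -785/258 ≈ -3.0426)
O = 5
Q(D) = 16*D (Q(D) = 8*(D + D) = 8*(2*D) = 16*D)
y(w) = -22 (y(w) = -6 + 16*(-1) = -6 - 16 = -22)
T(j, m) = 80 (T(j, m) = -4*(2 - 22) = -4*(-20) = 80)
30141 + T(69, k) = 30141 + 80 = 30221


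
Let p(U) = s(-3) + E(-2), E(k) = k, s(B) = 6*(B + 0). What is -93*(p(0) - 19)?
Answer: 3627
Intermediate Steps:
s(B) = 6*B
p(U) = -20 (p(U) = 6*(-3) - 2 = -18 - 2 = -20)
-93*(p(0) - 19) = -93*(-20 - 19) = -93*(-39) = 3627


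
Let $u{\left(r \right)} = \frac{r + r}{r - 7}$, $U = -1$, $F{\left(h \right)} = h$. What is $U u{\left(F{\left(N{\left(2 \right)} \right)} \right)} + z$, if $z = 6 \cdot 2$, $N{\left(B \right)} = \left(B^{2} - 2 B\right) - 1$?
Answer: $\frac{47}{4} \approx 11.75$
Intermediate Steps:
$N{\left(B \right)} = -1 + B^{2} - 2 B$
$u{\left(r \right)} = \frac{2 r}{-7 + r}$
$z = 12$
$U u{\left(F{\left(N{\left(2 \right)} \right)} \right)} + z = - \frac{2 \left(-1 + 2^{2} - 4\right)}{-7 - \left(5 - 4\right)} + 12 = - \frac{2 \left(-1 + 4 - 4\right)}{-7 - 1} + 12 = - \frac{2 \left(-1\right)}{-7 - 1} + 12 = - \frac{2 \left(-1\right)}{-8} + 12 = - \frac{2 \left(-1\right) \left(-1\right)}{8} + 12 = \left(-1\right) \frac{1}{4} + 12 = - \frac{1}{4} + 12 = \frac{47}{4}$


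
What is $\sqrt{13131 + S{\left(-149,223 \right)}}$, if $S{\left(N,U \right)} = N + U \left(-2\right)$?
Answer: $2 \sqrt{3134} \approx 111.96$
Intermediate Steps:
$S{\left(N,U \right)} = N - 2 U$
$\sqrt{13131 + S{\left(-149,223 \right)}} = \sqrt{13131 - 595} = \sqrt{12536} = 2 \sqrt{3134}$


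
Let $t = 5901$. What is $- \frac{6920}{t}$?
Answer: $- \frac{6920}{5901} \approx -1.1727$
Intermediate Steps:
$- \frac{6920}{t} = - \frac{6920}{5901}$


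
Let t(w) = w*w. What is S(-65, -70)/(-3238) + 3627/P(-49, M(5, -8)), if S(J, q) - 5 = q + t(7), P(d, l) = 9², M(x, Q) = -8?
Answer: 652529/14571 ≈ 44.783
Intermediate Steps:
t(w) = w²
P(d, l) = 81
S(J, q) = 54 + q (S(J, q) = 5 + (q + 7²) = 5 + (q + 49) = 5 + (49 + q) = 54 + q)
S(-65, -70)/(-3238) + 3627/P(-49, M(5, -8)) = (54 - 70)/(-3238) + 3627/81 = -16*(-1/3238) + 3627*(1/81) = 8/1619 + 403/9 = 652529/14571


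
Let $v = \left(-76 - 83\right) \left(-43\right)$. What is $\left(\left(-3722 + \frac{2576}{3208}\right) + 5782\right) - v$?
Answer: $- \frac{1915255}{401} \approx -4776.2$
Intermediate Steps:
$v = 6837$ ($v = \left(-159\right) \left(-43\right) = 6837$)
$\left(\left(-3722 + \frac{2576}{3208}\right) + 5782\right) - v = \left(\left(-3722 + \frac{2576}{3208}\right) + 5782\right) - 6837 = \left(\left(-3722 + 2576 \cdot \frac{1}{3208}\right) + 5782\right) - 6837 = \left(\left(-3722 + \frac{322}{401}\right) + 5782\right) - 6837 = \left(- \frac{1492200}{401} + 5782\right) - 6837 = \frac{826382}{401} - 6837 = - \frac{1915255}{401}$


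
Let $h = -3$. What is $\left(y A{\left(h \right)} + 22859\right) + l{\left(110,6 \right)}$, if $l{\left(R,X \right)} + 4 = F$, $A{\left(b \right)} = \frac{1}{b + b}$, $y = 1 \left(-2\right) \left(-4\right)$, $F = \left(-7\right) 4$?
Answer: $\frac{68477}{3} \approx 22826.0$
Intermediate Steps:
$F = -28$
$y = 8$ ($y = \left(-2\right) \left(-4\right) = 8$)
$A{\left(b \right)} = \frac{1}{2 b}$
$l{\left(R,X \right)} = -32$ ($l{\left(R,X \right)} = -4 - 28 = -32$)
$\left(y A{\left(h \right)} + 22859\right) + l{\left(110,6 \right)} = \left(8 \frac{1}{2 \left(-3\right)} + 22859\right) - 32 = \left(8 \cdot \frac{1}{2} \left(- \frac{1}{3}\right) + 22859\right) - 32 = \left(8 \left(- \frac{1}{6}\right) + 22859\right) - 32 = \left(- \frac{4}{3} + 22859\right) - 32 = \frac{68573}{3} - 32 = \frac{68477}{3}$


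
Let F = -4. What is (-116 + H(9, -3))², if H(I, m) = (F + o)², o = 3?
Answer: 13225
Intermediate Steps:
H(I, m) = 1 (H(I, m) = (-4 + 3)² = (-1)² = 1)
(-116 + H(9, -3))² = (-116 + 1)² = (-115)² = 13225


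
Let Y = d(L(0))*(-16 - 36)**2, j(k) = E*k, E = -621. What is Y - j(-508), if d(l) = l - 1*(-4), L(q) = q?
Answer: -304652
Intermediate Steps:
j(k) = -621*k
d(l) = 4 + l (d(l) = l + 4 = 4 + l)
Y = 10816 (Y = (4 + 0)*(-16 - 36)**2 = 4*(-52)**2 = 4*2704 = 10816)
Y - j(-508) = 10816 - (-621)*(-508) = 10816 - 1*315468 = 10816 - 315468 = -304652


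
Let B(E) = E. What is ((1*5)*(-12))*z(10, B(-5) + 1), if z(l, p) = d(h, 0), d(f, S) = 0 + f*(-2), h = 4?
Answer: 480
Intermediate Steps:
d(f, S) = -2*f (d(f, S) = 0 - 2*f = -2*f)
z(l, p) = -8 (z(l, p) = -2*4 = -8)
((1*5)*(-12))*z(10, B(-5) + 1) = ((1*5)*(-12))*(-8) = (5*(-12))*(-8) = -60*(-8) = 480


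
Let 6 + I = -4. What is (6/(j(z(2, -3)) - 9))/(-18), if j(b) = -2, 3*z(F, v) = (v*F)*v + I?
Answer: 1/33 ≈ 0.030303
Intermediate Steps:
I = -10 (I = -6 - 4 = -10)
z(F, v) = -10/3 + F*v²/3 (z(F, v) = ((v*F)*v - 10)/3 = ((F*v)*v - 10)/3 = (F*v² - 10)/3 = (-10 + F*v²)/3 = -10/3 + F*v²/3)
(6/(j(z(2, -3)) - 9))/(-18) = (6/(-2 - 9))/(-18) = (6/(-11))*(-1/18) = (6*(-1/11))*(-1/18) = -6/11*(-1/18) = 1/33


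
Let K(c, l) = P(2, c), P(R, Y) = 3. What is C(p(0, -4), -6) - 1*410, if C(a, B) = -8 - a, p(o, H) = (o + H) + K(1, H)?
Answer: -417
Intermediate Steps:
K(c, l) = 3
p(o, H) = 3 + H + o (p(o, H) = (o + H) + 3 = (H + o) + 3 = 3 + H + o)
C(p(0, -4), -6) - 1*410 = (-8 - (3 - 4 + 0)) - 1*410 = (-8 - 1*(-1)) - 410 = (-8 + 1) - 410 = -7 - 410 = -417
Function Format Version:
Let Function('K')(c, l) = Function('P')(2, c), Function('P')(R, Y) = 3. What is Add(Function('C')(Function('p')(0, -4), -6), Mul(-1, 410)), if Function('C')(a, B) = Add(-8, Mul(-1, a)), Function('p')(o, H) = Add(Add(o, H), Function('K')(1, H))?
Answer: -417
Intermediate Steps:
Function('K')(c, l) = 3
Function('p')(o, H) = Add(3, H, o) (Function('p')(o, H) = Add(Add(o, H), 3) = Add(Add(H, o), 3) = Add(3, H, o))
Add(Function('C')(Function('p')(0, -4), -6), Mul(-1, 410)) = Add(Add(-8, Mul(-1, Add(3, -4, 0))), Mul(-1, 410)) = Add(Add(-8, Mul(-1, -1)), -410) = Add(Add(-8, 1), -410) = Add(-7, -410) = -417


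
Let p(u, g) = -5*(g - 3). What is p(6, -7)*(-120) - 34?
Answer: -6034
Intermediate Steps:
p(u, g) = 15 - 5*g (p(u, g) = -5*(-3 + g) = 15 - 5*g)
p(6, -7)*(-120) - 34 = (15 - 5*(-7))*(-120) - 34 = (15 + 35)*(-120) - 34 = 50*(-120) - 34 = -6000 - 34 = -6034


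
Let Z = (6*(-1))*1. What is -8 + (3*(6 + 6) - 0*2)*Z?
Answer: -224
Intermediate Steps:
Z = -6 (Z = -6*1 = -6)
-8 + (3*(6 + 6) - 0*2)*Z = -8 + (3*(6 + 6) - 0*2)*(-6) = -8 + (3*12 - 1*0)*(-6) = -8 + (36 + 0)*(-6) = -8 + 36*(-6) = -8 - 216 = -224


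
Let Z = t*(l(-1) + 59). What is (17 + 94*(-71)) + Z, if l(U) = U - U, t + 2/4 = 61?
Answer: -6175/2 ≈ -3087.5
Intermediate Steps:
t = 121/2 (t = -1/2 + 61 = 121/2 ≈ 60.500)
l(U) = 0
Z = 7139/2 (Z = 121*(0 + 59)/2 = (121/2)*59 = 7139/2 ≈ 3569.5)
(17 + 94*(-71)) + Z = (17 + 94*(-71)) + 7139/2 = (17 - 6674) + 7139/2 = -6657 + 7139/2 = -6175/2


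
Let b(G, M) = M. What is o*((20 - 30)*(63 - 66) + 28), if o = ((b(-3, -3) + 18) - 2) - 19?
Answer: -348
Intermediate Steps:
o = -6 (o = ((-3 + 18) - 2) - 19 = (15 - 2) - 19 = 13 - 19 = -6)
o*((20 - 30)*(63 - 66) + 28) = -6*((20 - 30)*(63 - 66) + 28) = -6*(-10*(-3) + 28) = -6*(30 + 28) = -6*58 = -348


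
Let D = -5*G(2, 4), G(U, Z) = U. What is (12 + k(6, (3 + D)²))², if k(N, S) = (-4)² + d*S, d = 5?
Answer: 74529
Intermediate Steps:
D = -10 (D = -5*2 = -10)
k(N, S) = 16 + 5*S (k(N, S) = (-4)² + 5*S = 16 + 5*S)
(12 + k(6, (3 + D)²))² = (12 + (16 + 5*(3 - 10)²))² = (12 + (16 + 5*(-7)²))² = (12 + (16 + 5*49))² = (12 + (16 + 245))² = (12 + 261)² = 273² = 74529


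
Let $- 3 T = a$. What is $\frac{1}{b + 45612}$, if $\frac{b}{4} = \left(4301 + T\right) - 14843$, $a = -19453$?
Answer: $\frac{3}{88144} \approx 3.4035 \cdot 10^{-5}$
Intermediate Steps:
$T = \frac{19453}{3}$ ($T = \left(- \frac{1}{3}\right) \left(-19453\right) = \frac{19453}{3} \approx 6484.3$)
$b = - \frac{48692}{3}$ ($b = 4 \left(\left(4301 + \frac{19453}{3}\right) - 14843\right) = 4 \left(\frac{32356}{3} - 14843\right) = 4 \left(- \frac{12173}{3}\right) = - \frac{48692}{3} \approx -16231.0$)
$\frac{1}{b + 45612} = \frac{1}{- \frac{48692}{3} + 45612} = \frac{1}{\frac{88144}{3}} = \frac{3}{88144}$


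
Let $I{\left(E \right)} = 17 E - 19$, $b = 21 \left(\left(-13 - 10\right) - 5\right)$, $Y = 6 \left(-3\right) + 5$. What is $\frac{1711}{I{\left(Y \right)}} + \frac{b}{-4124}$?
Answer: $- \frac{1728761}{247440} \approx -6.9866$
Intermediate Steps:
$Y = -13$ ($Y = -18 + 5 = -13$)
$b = -588$ ($b = 21 \left(-23 - 5\right) = 21 \left(-28\right) = -588$)
$I{\left(E \right)} = -19 + 17 E$
$\frac{1711}{I{\left(Y \right)}} + \frac{b}{-4124} = \frac{1711}{-19 + 17 \left(-13\right)} - \frac{588}{-4124} = \frac{1711}{-19 - 221} - - \frac{147}{1031} = \frac{1711}{-240} + \frac{147}{1031} = 1711 \left(- \frac{1}{240}\right) + \frac{147}{1031} = - \frac{1711}{240} + \frac{147}{1031} = - \frac{1728761}{247440}$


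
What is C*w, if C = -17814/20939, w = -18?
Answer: 320652/20939 ≈ 15.314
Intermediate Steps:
C = -17814/20939 (C = -17814*1/20939 = -17814/20939 ≈ -0.85076)
C*w = -17814/20939*(-18) = 320652/20939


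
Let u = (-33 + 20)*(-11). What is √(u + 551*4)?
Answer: √2347 ≈ 48.446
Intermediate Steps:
u = 143 (u = -13*(-11) = 143)
√(u + 551*4) = √(143 + 551*4) = √(143 + 2204) = √2347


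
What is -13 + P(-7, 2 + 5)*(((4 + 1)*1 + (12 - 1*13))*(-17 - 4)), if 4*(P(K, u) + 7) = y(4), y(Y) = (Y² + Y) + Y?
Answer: 71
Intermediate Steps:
y(Y) = Y² + 2*Y (y(Y) = (Y + Y²) + Y = Y² + 2*Y)
P(K, u) = -1 (P(K, u) = -7 + (4*(2 + 4))/4 = -7 + (4*6)/4 = -7 + (¼)*24 = -7 + 6 = -1)
-13 + P(-7, 2 + 5)*(((4 + 1)*1 + (12 - 1*13))*(-17 - 4)) = -13 - ((4 + 1)*1 + (12 - 1*13))*(-17 - 4) = -13 - (5*1 + (12 - 13))*(-21) = -13 - (5 - 1)*(-21) = -13 - 4*(-21) = -13 - 1*(-84) = -13 + 84 = 71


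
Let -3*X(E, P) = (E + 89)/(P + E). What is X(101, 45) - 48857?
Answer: -10699778/219 ≈ -48857.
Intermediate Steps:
X(E, P) = -(89 + E)/(3*(E + P)) (X(E, P) = -(E + 89)/(3*(P + E)) = -(89 + E)/(3*(E + P)))
X(101, 45) - 48857 = (-89 - 1*101)/(3*(101 + 45)) - 48857 = (⅓)*(-89 - 101)/146 - 48857 = (⅓)*(1/146)*(-190) - 48857 = -95/219 - 48857 = -10699778/219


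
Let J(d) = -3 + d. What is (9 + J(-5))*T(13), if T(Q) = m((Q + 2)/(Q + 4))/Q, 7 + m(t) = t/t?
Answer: -6/13 ≈ -0.46154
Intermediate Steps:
m(t) = -6 (m(t) = -7 + t/t = -7 + 1 = -6)
T(Q) = -6/Q
(9 + J(-5))*T(13) = (9 + (-3 - 5))*(-6/13) = (9 - 8)*(-6*1/13) = 1*(-6/13) = -6/13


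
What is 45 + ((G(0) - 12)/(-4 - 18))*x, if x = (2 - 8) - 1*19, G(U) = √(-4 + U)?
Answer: 345/11 + 25*I/11 ≈ 31.364 + 2.2727*I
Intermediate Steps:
x = -25 (x = -6 - 19 = -25)
45 + ((G(0) - 12)/(-4 - 18))*x = 45 + ((√(-4 + 0) - 12)/(-4 - 18))*(-25) = 45 + ((√(-4) - 12)/(-22))*(-25) = 45 + ((2*I - 12)*(-1/22))*(-25) = 45 + ((-12 + 2*I)*(-1/22))*(-25) = 45 + (6/11 - I/11)*(-25) = 45 + (-150/11 + 25*I/11) = 345/11 + 25*I/11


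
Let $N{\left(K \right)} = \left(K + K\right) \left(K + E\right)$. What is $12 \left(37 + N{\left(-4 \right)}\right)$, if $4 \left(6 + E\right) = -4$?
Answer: $1500$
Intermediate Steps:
$E = -7$ ($E = -6 + \frac{1}{4} \left(-4\right) = -6 - 1 = -7$)
$N{\left(K \right)} = 2 K \left(-7 + K\right)$ ($N{\left(K \right)} = \left(K + K\right) \left(K - 7\right) = 2 K \left(-7 + K\right)$)
$12 \left(37 + N{\left(-4 \right)}\right) = 12 \left(37 + 2 \left(-4\right) \left(-7 - 4\right)\right) = 12 \left(37 + 2 \left(-4\right) \left(-11\right)\right) = 12 \left(37 + 88\right) = 12 \cdot 125 = 1500$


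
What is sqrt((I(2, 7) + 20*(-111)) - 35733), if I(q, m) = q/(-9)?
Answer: 7*I*sqrt(6971)/3 ≈ 194.82*I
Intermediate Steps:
I(q, m) = -q/9 (I(q, m) = q*(-1/9) = -q/9)
sqrt((I(2, 7) + 20*(-111)) - 35733) = sqrt((-1/9*2 + 20*(-111)) - 35733) = sqrt((-2/9 - 2220) - 35733) = sqrt(-19982/9 - 35733) = sqrt(-341579/9) = 7*I*sqrt(6971)/3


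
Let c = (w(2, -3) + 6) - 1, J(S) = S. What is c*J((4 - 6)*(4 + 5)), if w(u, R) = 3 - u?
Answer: -108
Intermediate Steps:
c = 6 (c = ((3 - 1*2) + 6) - 1 = ((3 - 2) + 6) - 1 = (1 + 6) - 1 = 7 - 1 = 6)
c*J((4 - 6)*(4 + 5)) = 6*((4 - 6)*(4 + 5)) = 6*(-2*9) = 6*(-18) = -108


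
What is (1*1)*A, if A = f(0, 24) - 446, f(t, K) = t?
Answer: -446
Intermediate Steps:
A = -446 (A = 0 - 446 = -446)
(1*1)*A = (1*1)*(-446) = 1*(-446) = -446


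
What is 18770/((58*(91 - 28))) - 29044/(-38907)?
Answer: 46467287/7898121 ≈ 5.8833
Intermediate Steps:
18770/((58*(91 - 28))) - 29044/(-38907) = 18770/((58*63)) - 29044*(-1/38907) = 18770/3654 + 29044/38907 = 18770*(1/3654) + 29044/38907 = 9385/1827 + 29044/38907 = 46467287/7898121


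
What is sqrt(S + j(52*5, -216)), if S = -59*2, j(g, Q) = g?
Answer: sqrt(142) ≈ 11.916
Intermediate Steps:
S = -118
sqrt(S + j(52*5, -216)) = sqrt(-118 + 52*5) = sqrt(-118 + 260) = sqrt(142)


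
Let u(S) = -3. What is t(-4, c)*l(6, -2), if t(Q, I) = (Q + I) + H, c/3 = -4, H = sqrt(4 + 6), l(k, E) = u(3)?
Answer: 48 - 3*sqrt(10) ≈ 38.513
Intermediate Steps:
l(k, E) = -3
H = sqrt(10) ≈ 3.1623
c = -12 (c = 3*(-4) = -12)
t(Q, I) = I + Q + sqrt(10) (t(Q, I) = (Q + I) + sqrt(10) = (I + Q) + sqrt(10) = I + Q + sqrt(10))
t(-4, c)*l(6, -2) = (-12 - 4 + sqrt(10))*(-3) = (-16 + sqrt(10))*(-3) = 48 - 3*sqrt(10)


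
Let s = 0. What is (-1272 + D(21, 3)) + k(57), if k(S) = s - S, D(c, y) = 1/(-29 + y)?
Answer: -34555/26 ≈ -1329.0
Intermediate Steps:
k(S) = -S (k(S) = 0 - S = -S)
(-1272 + D(21, 3)) + k(57) = (-1272 + 1/(-29 + 3)) - 1*57 = (-1272 + 1/(-26)) - 57 = (-1272 - 1/26) - 57 = -33073/26 - 57 = -34555/26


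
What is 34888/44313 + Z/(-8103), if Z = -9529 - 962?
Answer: 249195049/119689413 ≈ 2.0820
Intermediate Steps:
Z = -10491
34888/44313 + Z/(-8103) = 34888/44313 - 10491/(-8103) = 34888*(1/44313) - 10491*(-1/8103) = 34888/44313 + 3497/2701 = 249195049/119689413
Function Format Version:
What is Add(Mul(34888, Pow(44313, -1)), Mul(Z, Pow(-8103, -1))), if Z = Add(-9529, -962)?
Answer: Rational(249195049, 119689413) ≈ 2.0820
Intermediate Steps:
Z = -10491
Add(Mul(34888, Pow(44313, -1)), Mul(Z, Pow(-8103, -1))) = Add(Mul(34888, Pow(44313, -1)), Mul(-10491, Pow(-8103, -1))) = Add(Mul(34888, Rational(1, 44313)), Mul(-10491, Rational(-1, 8103))) = Add(Rational(34888, 44313), Rational(3497, 2701)) = Rational(249195049, 119689413)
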